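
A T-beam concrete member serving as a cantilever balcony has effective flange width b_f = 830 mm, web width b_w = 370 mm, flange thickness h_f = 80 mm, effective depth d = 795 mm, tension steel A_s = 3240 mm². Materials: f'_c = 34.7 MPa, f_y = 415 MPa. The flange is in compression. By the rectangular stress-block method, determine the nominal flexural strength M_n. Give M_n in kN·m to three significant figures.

Tension: T = A_s f_y = 3240 × 415 = 1344600 N.
Try a within the flange: a = T/(0.85 f'_c b_f) = 1344600/(0.85 × 34.7 × 830) = 54.92 mm.
Since a = 54.92 ≤ h_f = 80 mm, the stress block lies entirely in the flange; analyse as a rectangular beam of width b_f.
M_n = T(d − a/2) = 1344600 × (795 − 27.46) = 1032.03 × 10⁶ N·mm.
M_n = 1032.03 kN·m.

M_n ≈ 1030 kN·m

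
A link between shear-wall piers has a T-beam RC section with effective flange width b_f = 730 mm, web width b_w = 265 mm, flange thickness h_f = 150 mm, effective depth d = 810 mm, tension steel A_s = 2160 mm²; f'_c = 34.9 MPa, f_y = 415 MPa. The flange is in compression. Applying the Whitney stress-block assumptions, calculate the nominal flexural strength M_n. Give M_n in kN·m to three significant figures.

Tension: T = A_s f_y = 2160 × 415 = 896400 N.
Try a within the flange: a = T/(0.85 f'_c b_f) = 896400/(0.85 × 34.9 × 730) = 41.39 mm.
Since a = 41.39 ≤ h_f = 150 mm, the stress block lies entirely in the flange; analyse as a rectangular beam of width b_f.
M_n = T(d − a/2) = 896400 × (810 − 20.695) = 707.53 × 10⁶ N·mm.
M_n = 707.53 kN·m.

M_n ≈ 708 kN·m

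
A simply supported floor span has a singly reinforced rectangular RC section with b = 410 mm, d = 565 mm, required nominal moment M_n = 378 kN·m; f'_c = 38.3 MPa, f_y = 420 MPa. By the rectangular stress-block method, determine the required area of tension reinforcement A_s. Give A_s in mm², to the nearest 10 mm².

With M_n = 0.85 f'_c a b (d − a/2), solve the quadratic for a:
a = d − √(d² − 2M_n/(0.85 f'_c b)) = 565 − √(565² − 2 × 378×10⁶/(0.85 × 38.3 × 410)) = 52.57 mm.
A_s = 0.85 f'_c a b / f_y = 0.85 × 38.3 × 52.57 × 410 / 420 = 1670.7 mm².

A_s ≈ 1670 mm²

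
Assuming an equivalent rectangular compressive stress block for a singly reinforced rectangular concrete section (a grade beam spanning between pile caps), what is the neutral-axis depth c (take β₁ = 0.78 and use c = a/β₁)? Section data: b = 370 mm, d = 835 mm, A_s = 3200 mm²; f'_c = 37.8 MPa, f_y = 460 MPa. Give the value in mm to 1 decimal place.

c ≈ 158.7 mm

T = A_s f_y = 3200 × 460 = 1472000 N = 1472 kN.
Setting C = 0.85 f'_c a b equal to T: a = 1472000/(0.85 × 37.8 × 370) = 123.821 mm.
With β₁ = 0.78, c = a/β₁ = 123.821/0.78 = 158.7 mm.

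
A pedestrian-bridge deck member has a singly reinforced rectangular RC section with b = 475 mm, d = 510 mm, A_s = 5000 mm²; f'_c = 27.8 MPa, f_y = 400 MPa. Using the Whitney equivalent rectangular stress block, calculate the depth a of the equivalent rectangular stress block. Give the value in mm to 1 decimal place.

T = A_s f_y = 5000 × 400 = 2000000 N = 2000 kN.
Setting C = 0.85 f'_c a b equal to T: a = 2000000/(0.85 × 27.8 × 475) = 178.2 mm.

a ≈ 178.2 mm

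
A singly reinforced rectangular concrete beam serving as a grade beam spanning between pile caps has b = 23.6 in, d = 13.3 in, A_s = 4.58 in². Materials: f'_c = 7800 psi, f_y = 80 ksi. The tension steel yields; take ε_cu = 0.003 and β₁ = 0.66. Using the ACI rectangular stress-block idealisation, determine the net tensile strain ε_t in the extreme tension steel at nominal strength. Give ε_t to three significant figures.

ε_t ≈ 0.00825

a = A_s f_y/(0.85 f'_c b) = 2.342 in.
β₁ = 0.66, so c = a/β₁ = 2.342/0.66 = 3.548 in.
From the linear strain diagram with ε_cu = 0.003: ε_t = 0.003 (d − c)/c = 0.003 × (13.3 − 3.548)/3.548 = 0.00825.
Since ε_t ≥ 0.005, the section is tension-controlled.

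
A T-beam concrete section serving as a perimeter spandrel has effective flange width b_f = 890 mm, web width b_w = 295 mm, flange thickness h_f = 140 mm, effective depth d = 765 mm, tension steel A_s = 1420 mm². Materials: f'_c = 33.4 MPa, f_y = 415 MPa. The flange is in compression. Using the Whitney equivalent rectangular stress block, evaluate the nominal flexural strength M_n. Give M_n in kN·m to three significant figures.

M_n ≈ 444 kN·m

Tension: T = A_s f_y = 1420 × 415 = 589300 N.
Try a within the flange: a = T/(0.85 f'_c b_f) = 589300/(0.85 × 33.4 × 890) = 23.32 mm.
Since a = 23.32 ≤ h_f = 140 mm, the stress block lies entirely in the flange; analyse as a rectangular beam of width b_f.
M_n = T(d − a/2) = 589300 × (765 − 11.66) = 443.94 × 10⁶ N·mm.
M_n = 443.94 kN·m.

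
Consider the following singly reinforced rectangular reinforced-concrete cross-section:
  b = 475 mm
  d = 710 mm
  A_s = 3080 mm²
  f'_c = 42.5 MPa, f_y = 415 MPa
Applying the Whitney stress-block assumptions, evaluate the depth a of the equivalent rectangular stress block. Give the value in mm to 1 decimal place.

T = A_s f_y = 3080 × 415 = 1278200 N = 1278.2 kN.
Setting C = 0.85 f'_c a b equal to T: a = 1278200/(0.85 × 42.5 × 475) = 74.5 mm.

a ≈ 74.5 mm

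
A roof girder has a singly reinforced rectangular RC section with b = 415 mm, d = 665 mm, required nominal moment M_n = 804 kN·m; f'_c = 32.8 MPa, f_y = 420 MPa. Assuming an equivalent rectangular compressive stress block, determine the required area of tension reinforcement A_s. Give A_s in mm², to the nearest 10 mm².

A_s ≈ 3150 mm²

With M_n = 0.85 f'_c a b (d − a/2), solve the quadratic for a:
a = d − √(d² − 2M_n/(0.85 f'_c b)) = 665 − √(665² − 2 × 804×10⁶/(0.85 × 32.8 × 415)) = 114.32 mm.
A_s = 0.85 f'_c a b / f_y = 0.85 × 32.8 × 114.32 × 415 / 420 = 3149.3 mm².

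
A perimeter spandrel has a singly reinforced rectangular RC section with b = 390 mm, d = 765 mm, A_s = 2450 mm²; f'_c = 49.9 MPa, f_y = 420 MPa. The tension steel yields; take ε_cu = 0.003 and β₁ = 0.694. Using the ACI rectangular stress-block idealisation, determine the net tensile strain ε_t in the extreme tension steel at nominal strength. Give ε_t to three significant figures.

ε_t ≈ 0.0226

a = A_s f_y/(0.85 f'_c b) = 62.21 mm.
β₁ = 0.694, so c = a/β₁ = 62.21/0.694 = 89.64 mm.
From the linear strain diagram with ε_cu = 0.003: ε_t = 0.003 (d − c)/c = 0.003 × (765 − 89.64)/89.64 = 0.0226.
Since ε_t ≥ 0.005, the section is tension-controlled.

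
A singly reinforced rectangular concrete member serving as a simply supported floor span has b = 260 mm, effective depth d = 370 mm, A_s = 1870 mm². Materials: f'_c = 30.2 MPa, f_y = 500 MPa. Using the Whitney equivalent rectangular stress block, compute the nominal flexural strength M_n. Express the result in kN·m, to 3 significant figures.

T = A_s f_y = 1870 × 500 = 935000 N = 935 kN.
From C = T: a = T/(0.85 f'_c b) = 935000/(0.85 × 30.2 × 260) = 140.09 mm.
M_n = T(d − a/2) = 935 kN × (370 − 70.045) mm = 280.46 kN·m.

M_n ≈ 280 kN·m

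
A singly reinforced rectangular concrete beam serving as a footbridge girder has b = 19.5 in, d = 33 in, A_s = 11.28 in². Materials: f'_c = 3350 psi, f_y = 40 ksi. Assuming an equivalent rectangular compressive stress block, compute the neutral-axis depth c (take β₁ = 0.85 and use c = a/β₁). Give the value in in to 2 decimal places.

c ≈ 9.56 in

T = A_s f_y = 11.28 × 40 = 451.2 kips.
a = T/(0.85 f'_c b) = 451.2/(0.85 × 3.35 × 19.5) = 8.1259 in.
With β₁ = 0.85, c = a/β₁ = 8.1259/0.85 = 9.56 in.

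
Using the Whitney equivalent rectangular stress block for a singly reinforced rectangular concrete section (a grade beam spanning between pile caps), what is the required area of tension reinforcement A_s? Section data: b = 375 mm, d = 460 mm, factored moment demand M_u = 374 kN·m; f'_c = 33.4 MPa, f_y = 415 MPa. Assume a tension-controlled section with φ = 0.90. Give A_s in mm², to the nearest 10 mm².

M_n = M_u/φ = 374/0.90 = 415.556 kN·m.
With M_n = 0.85 f'_c a b (d − a/2), solve the quadratic for a:
a = d − √(d² − 2M_n/(0.85 f'_c b)) = 460 − √(460² − 2 × 415.556×10⁶/(0.85 × 33.4 × 375)) = 94.58 mm.
A_s = 0.85 f'_c a b / f_y = 0.85 × 33.4 × 94.58 × 375 / 415 = 2426.3 mm².

A_s ≈ 2430 mm²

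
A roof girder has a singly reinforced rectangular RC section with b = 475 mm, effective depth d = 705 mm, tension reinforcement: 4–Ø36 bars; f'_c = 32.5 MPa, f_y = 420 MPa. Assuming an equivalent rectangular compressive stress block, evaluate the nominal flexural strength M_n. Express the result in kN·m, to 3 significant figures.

A_s = 4 × 1018 = 4072 mm².
T = A_s f_y = 4072 × 420 = 1710240 N = 1710.24 kN.
From C = T: a = T/(0.85 f'_c b) = 1710240/(0.85 × 32.5 × 475) = 130.34 mm.
M_n = T(d − a/2) = 1710.24 kN × (705 − 65.17) mm = 1094.26 kN·m.

M_n ≈ 1090 kN·m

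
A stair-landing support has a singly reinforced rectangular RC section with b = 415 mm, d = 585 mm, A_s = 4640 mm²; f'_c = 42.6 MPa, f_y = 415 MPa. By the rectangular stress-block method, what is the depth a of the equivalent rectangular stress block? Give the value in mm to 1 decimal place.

T = A_s f_y = 4640 × 415 = 1925600 N = 1925.6 kN.
Setting C = 0.85 f'_c a b equal to T: a = 1925600/(0.85 × 42.6 × 415) = 128.1 mm.

a ≈ 128.1 mm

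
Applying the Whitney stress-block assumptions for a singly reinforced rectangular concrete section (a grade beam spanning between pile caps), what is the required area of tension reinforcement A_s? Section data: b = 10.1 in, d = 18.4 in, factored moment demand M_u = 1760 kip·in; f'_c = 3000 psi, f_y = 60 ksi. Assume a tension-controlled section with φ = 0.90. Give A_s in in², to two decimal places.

M_n = M_u/φ = 1760/0.90 = 1955.56 kip·in.
From M_n = 0.85 f'_c a b (d − a/2):
a = d − √(d² − 2M_n/(0.85 f'_c b)) = 18.4 − √(18.4² − 2 × 1955.56/(0.85 × 3 × 10.1)) = 4.736 in.
A_s = 0.85 f'_c a b / f_y = 0.85 × 3 × 4.736 × 10.1 / 60 = 2.033 in².

A_s ≈ 2.03 in²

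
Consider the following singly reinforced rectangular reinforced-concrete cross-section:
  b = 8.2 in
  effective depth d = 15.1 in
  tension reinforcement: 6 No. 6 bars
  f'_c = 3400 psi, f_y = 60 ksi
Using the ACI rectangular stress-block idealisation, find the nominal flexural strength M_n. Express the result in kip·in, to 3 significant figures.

M_n ≈ 1860 kip·in

A_s = 6 × 0.44 = 2.64 in².
T = A_s f_y = 2.64 × 60 = 158.4 kips.
a = T/(0.85 f'_c b) = 158.4/(0.85 × 3.4 × 8.2) = 6.684 in.
M_n = T(d − a/2) = 158.4 × (15.1 − 3.342) = 1862.5 kip·in.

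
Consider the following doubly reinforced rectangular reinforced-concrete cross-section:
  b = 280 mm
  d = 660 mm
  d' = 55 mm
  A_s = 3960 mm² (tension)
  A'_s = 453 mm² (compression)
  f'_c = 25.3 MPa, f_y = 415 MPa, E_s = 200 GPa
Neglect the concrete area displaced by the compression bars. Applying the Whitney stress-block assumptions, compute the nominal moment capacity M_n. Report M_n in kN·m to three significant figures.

Assume both tension and compression steel yield.
Net tension couple steel: A_s − A'_s = 3507 mm².
a = (A_s − A'_s) f_y / (0.85 f'_c b) = 1455405/(0.85 × 25.3 × 280) = 241.71 mm.
c = a/β₁ = 241.71/0.85 = 284.36 mm; ε'_s = 0.003(c − d')/c = 0.0024 ≥ f_y/E_s = 0.0021, so compression steel does yield.
M_n = (A_s − A'_s) f_y (d − a/2) + A'_s f_y (d − d') = [1455405 × (660 − 120.855) + 187995 × (660 − 55)] × 10⁻⁶ = 784.67 + 113.74 = 898.41 kN·m.

M_n ≈ 898 kN·m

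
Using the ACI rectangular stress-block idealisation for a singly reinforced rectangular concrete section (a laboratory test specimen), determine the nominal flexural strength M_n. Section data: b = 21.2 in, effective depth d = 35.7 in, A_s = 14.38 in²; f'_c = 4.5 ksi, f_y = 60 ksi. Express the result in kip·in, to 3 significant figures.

T = A_s f_y = 14.38 × 60 = 862.8 kips.
a = T/(0.85 f'_c b) = 862.8/(0.85 × 4.5 × 21.2) = 10.640 in.
M_n = T(d − a/2) = 862.8 × (35.7 − 5.32) = 26211.9 kip·in.

M_n ≈ 26200 kip·in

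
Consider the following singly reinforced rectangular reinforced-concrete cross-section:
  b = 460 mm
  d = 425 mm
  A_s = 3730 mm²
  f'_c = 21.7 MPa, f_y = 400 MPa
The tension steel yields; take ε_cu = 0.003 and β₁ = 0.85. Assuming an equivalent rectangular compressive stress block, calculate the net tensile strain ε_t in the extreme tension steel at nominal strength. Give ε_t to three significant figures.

ε_t ≈ 0.00316

a = A_s f_y/(0.85 f'_c b) = 175.85 mm.
β₁ = 0.85, so c = a/β₁ = 175.85/0.85 = 206.88 mm.
From the linear strain diagram with ε_cu = 0.003: ε_t = 0.003 (d − c)/c = 0.003 × (425 − 206.88)/206.88 = 0.00316.
ε_t < 0.004 — the section is over-reinforced for flexure under ACI limits.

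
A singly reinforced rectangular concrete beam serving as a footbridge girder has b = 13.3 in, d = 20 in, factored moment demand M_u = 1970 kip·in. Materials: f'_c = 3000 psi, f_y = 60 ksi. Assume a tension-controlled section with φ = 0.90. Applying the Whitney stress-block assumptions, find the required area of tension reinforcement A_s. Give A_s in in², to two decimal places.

A_s ≈ 2.00 in²

M_n = M_u/φ = 1970/0.90 = 2188.89 kip·in.
From M_n = 0.85 f'_c a b (d − a/2):
a = d − √(d² − 2M_n/(0.85 f'_c b)) = 20 − √(20² − 2 × 2188.89/(0.85 × 3 × 13.3)) = 3.540 in.
A_s = 0.85 f'_c a b / f_y = 0.85 × 3 × 3.540 × 13.3 / 60 = 2.001 in².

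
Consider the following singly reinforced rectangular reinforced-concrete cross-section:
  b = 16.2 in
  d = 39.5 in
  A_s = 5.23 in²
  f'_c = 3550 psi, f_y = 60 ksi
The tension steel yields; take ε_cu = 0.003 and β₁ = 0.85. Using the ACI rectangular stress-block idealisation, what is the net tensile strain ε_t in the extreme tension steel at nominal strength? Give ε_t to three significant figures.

ε_t ≈ 0.0127

a = A_s f_y/(0.85 f'_c b) = 6.419 in.
β₁ = 0.85, so c = a/β₁ = 6.419/0.85 = 7.552 in.
From the linear strain diagram with ε_cu = 0.003: ε_t = 0.003 (d − c)/c = 0.003 × (39.5 − 7.552)/7.552 = 0.0127.
Since ε_t ≥ 0.005, the section is tension-controlled.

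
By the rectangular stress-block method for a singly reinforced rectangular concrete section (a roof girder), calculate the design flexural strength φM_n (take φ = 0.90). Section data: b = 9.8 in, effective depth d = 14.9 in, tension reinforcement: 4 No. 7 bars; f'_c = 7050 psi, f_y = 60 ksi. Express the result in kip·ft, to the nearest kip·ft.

A_s = 4 × 0.6 = 2.4 in².
T = A_s f_y = 2.4 × 60 = 144 kips.
a = T/(0.85 f'_c b) = 144/(0.85 × 7.05 × 9.8) = 2.452 in.
M_n = T(d − a/2) = 144 × (14.9 − 1.226) = 1969.1 kip·in = 1969.1/12 = 164.09 kip·ft.
φM_n = 0.90 × 164.09 = 147.68 kip·ft.

φM_n ≈ 148 kip·ft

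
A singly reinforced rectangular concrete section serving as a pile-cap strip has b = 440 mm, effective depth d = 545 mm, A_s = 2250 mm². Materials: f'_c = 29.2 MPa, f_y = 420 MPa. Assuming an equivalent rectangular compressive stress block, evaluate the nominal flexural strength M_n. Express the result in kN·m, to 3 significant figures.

T = A_s f_y = 2250 × 420 = 945000 N = 945 kN.
From C = T: a = T/(0.85 f'_c b) = 945000/(0.85 × 29.2 × 440) = 86.53 mm.
M_n = T(d − a/2) = 945 kN × (545 − 43.265) mm = 474.14 kN·m.

M_n ≈ 474 kN·m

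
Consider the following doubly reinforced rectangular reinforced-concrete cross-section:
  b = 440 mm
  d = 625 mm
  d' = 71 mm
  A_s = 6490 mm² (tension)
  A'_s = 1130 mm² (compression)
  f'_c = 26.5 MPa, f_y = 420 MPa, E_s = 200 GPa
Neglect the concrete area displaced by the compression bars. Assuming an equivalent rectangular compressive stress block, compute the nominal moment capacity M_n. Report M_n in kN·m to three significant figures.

M_n ≈ 1410 kN·m

Assume both tension and compression steel yield.
Net tension couple steel: A_s − A'_s = 5360 mm².
a = (A_s − A'_s) f_y / (0.85 f'_c b) = 2251200/(0.85 × 26.5 × 440) = 227.14 mm.
c = a/β₁ = 227.14/0.85 = 267.22 mm; ε'_s = 0.003(c − d')/c = 0.0022 ≥ f_y/E_s = 0.0021, so compression steel does yield.
M_n = (A_s − A'_s) f_y (d − a/2) + A'_s f_y (d − d') = [2251200 × (625 − 113.57) + 474600 × (625 − 71)] × 10⁻⁶ = 1151.33 + 262.93 = 1414.26 kN·m.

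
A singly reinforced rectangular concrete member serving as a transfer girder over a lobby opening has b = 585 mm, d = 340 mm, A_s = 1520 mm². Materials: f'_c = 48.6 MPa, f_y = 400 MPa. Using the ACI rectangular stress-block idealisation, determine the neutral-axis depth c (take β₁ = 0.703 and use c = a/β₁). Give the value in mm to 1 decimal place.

c ≈ 35.8 mm

T = A_s f_y = 1520 × 400 = 608000 N = 608 kN.
Setting C = 0.85 f'_c a b equal to T: a = 608000/(0.85 × 48.6 × 585) = 25.159 mm.
With β₁ = 0.703, c = a/β₁ = 25.159/0.703 = 35.8 mm.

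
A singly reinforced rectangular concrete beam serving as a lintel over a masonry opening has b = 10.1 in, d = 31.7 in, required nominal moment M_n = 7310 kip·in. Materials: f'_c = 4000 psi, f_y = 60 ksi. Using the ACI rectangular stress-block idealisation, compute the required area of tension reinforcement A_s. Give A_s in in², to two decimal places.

A_s ≈ 4.37 in²

From M_n = 0.85 f'_c a b (d − a/2):
a = d − √(d² − 2M_n/(0.85 f'_c b)) = 31.7 − √(31.7² − 2 × 7310/(0.85 × 4 × 10.1)) = 7.635 in.
A_s = 0.85 f'_c a b / f_y = 0.85 × 4 × 7.635 × 10.1 / 60 = 4.370 in².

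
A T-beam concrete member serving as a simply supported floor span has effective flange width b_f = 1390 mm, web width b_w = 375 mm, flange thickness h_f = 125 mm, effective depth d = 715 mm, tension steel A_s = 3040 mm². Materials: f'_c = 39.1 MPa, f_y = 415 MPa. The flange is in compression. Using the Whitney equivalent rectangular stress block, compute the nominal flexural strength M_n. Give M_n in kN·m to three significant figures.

M_n ≈ 885 kN·m

Tension: T = A_s f_y = 3040 × 415 = 1261600 N.
Try a within the flange: a = T/(0.85 f'_c b_f) = 1261600/(0.85 × 39.1 × 1390) = 27.31 mm.
Since a = 27.31 ≤ h_f = 125 mm, the stress block lies entirely in the flange; analyse as a rectangular beam of width b_f.
M_n = T(d − a/2) = 1261600 × (715 − 13.655) = 884.82 × 10⁶ N·mm.
M_n = 884.82 kN·m.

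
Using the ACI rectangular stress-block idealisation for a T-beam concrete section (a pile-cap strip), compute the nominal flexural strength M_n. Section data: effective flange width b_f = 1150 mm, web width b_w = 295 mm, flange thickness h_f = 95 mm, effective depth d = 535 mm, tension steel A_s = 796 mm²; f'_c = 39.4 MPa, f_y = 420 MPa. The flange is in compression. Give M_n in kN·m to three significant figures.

M_n ≈ 177 kN·m

Tension: T = A_s f_y = 796 × 420 = 334320 N.
Try a within the flange: a = T/(0.85 f'_c b_f) = 334320/(0.85 × 39.4 × 1150) = 8.68 mm.
Since a = 8.68 ≤ h_f = 95 mm, the stress block lies entirely in the flange; analyse as a rectangular beam of width b_f.
M_n = T(d − a/2) = 334320 × (535 − 4.34) = 177.41 × 10⁶ N·mm.
M_n = 177.41 kN·m.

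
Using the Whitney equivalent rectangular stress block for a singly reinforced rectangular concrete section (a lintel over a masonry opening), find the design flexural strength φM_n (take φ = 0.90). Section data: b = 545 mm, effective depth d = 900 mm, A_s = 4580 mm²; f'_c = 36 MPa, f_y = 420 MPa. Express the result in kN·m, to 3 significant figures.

T = A_s f_y = 4580 × 420 = 1923600 N = 1923.6 kN.
From C = T: a = T/(0.85 f'_c b) = 1923600/(0.85 × 36 × 545) = 115.34 mm.
M_n = T(d − a/2) = 1923.6 kN × (900 − 57.67) mm = 1620.31 kN·m.
φM_n = 0.90 × 1620.31 = 1458.28 kN·m.

φM_n ≈ 1460 kN·m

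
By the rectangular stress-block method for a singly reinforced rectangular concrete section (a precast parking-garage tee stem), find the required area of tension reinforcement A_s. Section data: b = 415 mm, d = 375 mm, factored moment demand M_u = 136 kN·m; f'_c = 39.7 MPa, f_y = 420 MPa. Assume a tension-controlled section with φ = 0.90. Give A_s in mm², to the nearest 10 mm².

M_n = M_u/φ = 136/0.90 = 151.111 kN·m.
With M_n = 0.85 f'_c a b (d − a/2), solve the quadratic for a:
a = d − √(d² − 2M_n/(0.85 f'_c b)) = 375 − √(375² − 2 × 151.111×10⁶/(0.85 × 39.7 × 415)) = 29.97 mm.
A_s = 0.85 f'_c a b / f_y = 0.85 × 39.7 × 29.97 × 415 / 420 = 999.3 mm².

A_s ≈ 1000 mm²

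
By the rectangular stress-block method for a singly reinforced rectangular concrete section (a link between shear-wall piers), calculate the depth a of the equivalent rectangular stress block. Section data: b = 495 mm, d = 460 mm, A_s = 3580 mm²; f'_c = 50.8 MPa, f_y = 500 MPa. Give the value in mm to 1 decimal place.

a ≈ 83.7 mm

T = A_s f_y = 3580 × 500 = 1790000 N = 1790 kN.
Setting C = 0.85 f'_c a b equal to T: a = 1790000/(0.85 × 50.8 × 495) = 83.7 mm.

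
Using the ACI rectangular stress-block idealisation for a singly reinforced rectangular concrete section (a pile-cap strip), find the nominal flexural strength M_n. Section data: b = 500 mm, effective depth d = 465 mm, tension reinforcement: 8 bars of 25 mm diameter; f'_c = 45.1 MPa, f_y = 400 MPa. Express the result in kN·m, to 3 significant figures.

M_n ≈ 666 kN·m

A_s = 8 × 491 = 3928 mm².
T = A_s f_y = 3928 × 400 = 1571200 N = 1571.2 kN.
From C = T: a = T/(0.85 f'_c b) = 1571200/(0.85 × 45.1 × 500) = 81.97 mm.
M_n = T(d − a/2) = 1571.2 kN × (465 − 40.985) mm = 666.21 kN·m.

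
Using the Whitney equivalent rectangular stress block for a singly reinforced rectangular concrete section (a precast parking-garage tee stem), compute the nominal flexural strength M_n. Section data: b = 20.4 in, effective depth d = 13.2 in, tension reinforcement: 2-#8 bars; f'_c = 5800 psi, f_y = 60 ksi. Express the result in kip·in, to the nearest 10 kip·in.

M_n ≈ 1210 kip·in

A_s = 2 × 0.79 = 1.58 in².
T = A_s f_y = 1.58 × 60 = 94.8 kips.
a = T/(0.85 f'_c b) = 94.8/(0.85 × 5.8 × 20.4) = 0.943 in.
M_n = T(d − a/2) = 94.8 × (13.2 − 0.4715) = 1206.7 kip·in.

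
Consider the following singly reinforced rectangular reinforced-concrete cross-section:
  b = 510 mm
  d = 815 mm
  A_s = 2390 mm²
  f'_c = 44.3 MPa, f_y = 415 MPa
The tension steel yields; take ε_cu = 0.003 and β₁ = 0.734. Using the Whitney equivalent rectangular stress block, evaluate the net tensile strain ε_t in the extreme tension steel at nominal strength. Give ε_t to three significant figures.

ε_t ≈ 0.0317

a = A_s f_y/(0.85 f'_c b) = 51.65 mm.
β₁ = 0.734, so c = a/β₁ = 51.65/0.734 = 70.37 mm.
From the linear strain diagram with ε_cu = 0.003: ε_t = 0.003 (d − c)/c = 0.003 × (815 − 70.37)/70.37 = 0.0317.
Since ε_t ≥ 0.005, the section is tension-controlled.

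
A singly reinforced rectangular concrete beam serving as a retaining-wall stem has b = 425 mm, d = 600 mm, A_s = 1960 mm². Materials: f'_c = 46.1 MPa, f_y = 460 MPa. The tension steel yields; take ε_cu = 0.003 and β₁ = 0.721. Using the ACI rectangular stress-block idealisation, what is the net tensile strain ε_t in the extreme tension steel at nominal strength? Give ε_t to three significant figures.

ε_t ≈ 0.0210

a = A_s f_y/(0.85 f'_c b) = 54.14 mm.
β₁ = 0.721, so c = a/β₁ = 54.14/0.721 = 75.09 mm.
From the linear strain diagram with ε_cu = 0.003: ε_t = 0.003 (d − c)/c = 0.003 × (600 − 75.09)/75.09 = 0.0210.
Since ε_t ≥ 0.005, the section is tension-controlled.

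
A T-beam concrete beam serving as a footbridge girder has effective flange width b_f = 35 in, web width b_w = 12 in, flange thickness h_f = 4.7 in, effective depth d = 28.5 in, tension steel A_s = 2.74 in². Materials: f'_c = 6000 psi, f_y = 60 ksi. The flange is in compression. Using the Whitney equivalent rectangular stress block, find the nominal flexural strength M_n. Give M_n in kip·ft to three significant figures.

M_n ≈ 384 kip·ft

Tension: T = A_s f_y = 2.74 × 60 = 164.4 kips.
Try a within the flange: a = T/(0.85 f'_c b_f) = 164.4/(0.85 × 6 × 35) = 0.921 in.
Since a = 0.921 ≤ h_f = 4.7 in, the stress block lies entirely in the flange; analyse as a rectangular beam of width b_f.
M_n = T(d − a/2) = 164.4 × (28.5 − 0.4605) = 4609.7 kip·in.
M_n = 4609.7/12 = 384.14 kip·ft.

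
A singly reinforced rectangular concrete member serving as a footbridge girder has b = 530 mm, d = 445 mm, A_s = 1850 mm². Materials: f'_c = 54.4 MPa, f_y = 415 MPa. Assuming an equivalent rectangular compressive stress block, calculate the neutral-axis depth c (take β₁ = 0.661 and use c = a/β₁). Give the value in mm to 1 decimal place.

T = A_s f_y = 1850 × 415 = 767750 N = 767.75 kN.
Setting C = 0.85 f'_c a b equal to T: a = 767750/(0.85 × 54.4 × 530) = 31.328 mm.
With β₁ = 0.661, c = a/β₁ = 31.328/0.661 = 47.4 mm.

c ≈ 47.4 mm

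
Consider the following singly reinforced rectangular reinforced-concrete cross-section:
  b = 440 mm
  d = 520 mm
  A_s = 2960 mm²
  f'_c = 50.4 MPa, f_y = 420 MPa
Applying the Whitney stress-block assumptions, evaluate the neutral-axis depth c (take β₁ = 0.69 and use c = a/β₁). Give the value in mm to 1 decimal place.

T = A_s f_y = 2960 × 420 = 1243200 N = 1243.2 kN.
Setting C = 0.85 f'_c a b equal to T: a = 1243200/(0.85 × 50.4 × 440) = 65.954 mm.
With β₁ = 0.69, c = a/β₁ = 65.954/0.69 = 95.6 mm.

c ≈ 95.6 mm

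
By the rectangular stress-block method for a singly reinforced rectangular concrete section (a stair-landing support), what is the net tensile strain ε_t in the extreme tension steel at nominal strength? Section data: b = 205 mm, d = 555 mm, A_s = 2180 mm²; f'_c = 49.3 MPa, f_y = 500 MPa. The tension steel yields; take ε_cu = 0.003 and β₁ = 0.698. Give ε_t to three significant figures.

ε_t ≈ 0.00616

a = A_s f_y/(0.85 f'_c b) = 126.88 mm.
β₁ = 0.698, so c = a/β₁ = 126.88/0.698 = 181.78 mm.
From the linear strain diagram with ε_cu = 0.003: ε_t = 0.003 (d − c)/c = 0.003 × (555 − 181.78)/181.78 = 0.00616.
Since ε_t ≥ 0.005, the section is tension-controlled.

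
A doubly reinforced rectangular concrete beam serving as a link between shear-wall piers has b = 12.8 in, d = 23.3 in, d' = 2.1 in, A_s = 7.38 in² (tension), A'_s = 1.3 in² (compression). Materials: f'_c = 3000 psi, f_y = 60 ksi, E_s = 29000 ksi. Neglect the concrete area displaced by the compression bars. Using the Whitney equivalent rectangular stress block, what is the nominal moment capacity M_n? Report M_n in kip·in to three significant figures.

Assume both steels yield.
a = (A_s − A'_s) f_y/(0.85 f'_c b) = (7.38 − 1.3) × 60/(0.85 × 3 × 12.8) = 11.176 in.
c = a/β₁ = 11.176/0.85 = 13.148 in; ε'_s = 0.003(c − d')/c = 0.0025 ≥ ε_y = 0.0021, so the compression steel yields.
M_n = (A_s − A'_s) f_y (d − a/2) + A'_s f_y (d − d') = 364.8 × (23.3 − 5.588) + 78 × (23.3 − 2.1) = 6461.3 + 1653.6 = 8114.9 kip·in.

M_n ≈ 8110 kip·in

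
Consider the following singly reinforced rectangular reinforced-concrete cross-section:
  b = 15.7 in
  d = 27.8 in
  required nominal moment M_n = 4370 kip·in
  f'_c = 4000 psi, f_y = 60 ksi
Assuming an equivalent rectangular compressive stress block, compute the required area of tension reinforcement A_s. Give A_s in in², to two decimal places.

From M_n = 0.85 f'_c a b (d − a/2):
a = d − √(d² − 2M_n/(0.85 f'_c b)) = 27.8 − √(27.8² − 2 × 4370/(0.85 × 4 × 15.7)) = 3.120 in.
A_s = 0.85 f'_c a b / f_y = 0.85 × 4 × 3.120 × 15.7 / 60 = 2.776 in².

A_s ≈ 2.78 in²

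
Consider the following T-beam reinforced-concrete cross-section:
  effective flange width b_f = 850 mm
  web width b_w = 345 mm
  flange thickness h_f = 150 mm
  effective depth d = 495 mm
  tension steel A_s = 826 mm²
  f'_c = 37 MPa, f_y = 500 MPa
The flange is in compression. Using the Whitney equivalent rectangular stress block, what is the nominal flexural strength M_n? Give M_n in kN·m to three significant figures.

Tension: T = A_s f_y = 826 × 500 = 413000 N.
Try a within the flange: a = T/(0.85 f'_c b_f) = 413000/(0.85 × 37 × 850) = 15.45 mm.
Since a = 15.45 ≤ h_f = 150 mm, the stress block lies entirely in the flange; analyse as a rectangular beam of width b_f.
M_n = T(d − a/2) = 413000 × (495 − 7.725) = 201.24 × 10⁶ N·mm.
M_n = 201.24 kN·m.

M_n ≈ 201 kN·m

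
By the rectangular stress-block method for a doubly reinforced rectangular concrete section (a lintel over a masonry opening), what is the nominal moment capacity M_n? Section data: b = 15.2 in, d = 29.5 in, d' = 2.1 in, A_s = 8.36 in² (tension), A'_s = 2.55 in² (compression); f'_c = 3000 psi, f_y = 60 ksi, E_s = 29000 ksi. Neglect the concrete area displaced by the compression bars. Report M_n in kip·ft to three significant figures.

Assume both steels yield.
a = (A_s − A'_s) f_y/(0.85 f'_c b) = (8.36 − 2.55) × 60/(0.85 × 3 × 15.2) = 8.994 in.
c = a/β₁ = 8.994/0.85 = 10.581 in; ε'_s = 0.003(c − d')/c = 0.0024 ≥ ε_y = 0.0021, so the compression steel yields.
M_n = (A_s − A'_s) f_y (d − a/2) + A'_s f_y (d − d') = 348.6 × (29.5 − 4.497) + 153 × (29.5 − 2.1) = 8716.0 + 4192.2 = 12908.2 kip·in = 12908.2/12 = 1075.68 kip·ft.

M_n ≈ 1080 kip·ft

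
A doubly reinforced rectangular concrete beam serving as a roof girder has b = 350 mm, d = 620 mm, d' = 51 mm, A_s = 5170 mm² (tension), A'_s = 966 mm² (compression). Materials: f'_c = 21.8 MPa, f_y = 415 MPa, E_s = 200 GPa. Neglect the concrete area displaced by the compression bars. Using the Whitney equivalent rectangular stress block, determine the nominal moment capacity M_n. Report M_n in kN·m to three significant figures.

Assume both tension and compression steel yield.
Net tension couple steel: A_s − A'_s = 4204 mm².
a = (A_s − A'_s) f_y / (0.85 f'_c b) = 1744660/(0.85 × 21.8 × 350) = 269.01 mm.
c = a/β₁ = 269.01/0.85 = 316.48 mm; ε'_s = 0.003(c − d')/c = 0.0025 ≥ f_y/E_s = 0.0021, so compression steel does yield.
M_n = (A_s − A'_s) f_y (d − a/2) + A'_s f_y (d − d') = [1744660 × (620 − 134.505) + 400890 × (620 − 51)] × 10⁻⁶ = 847.02 + 228.11 = 1075.13 kN·m.

M_n ≈ 1080 kN·m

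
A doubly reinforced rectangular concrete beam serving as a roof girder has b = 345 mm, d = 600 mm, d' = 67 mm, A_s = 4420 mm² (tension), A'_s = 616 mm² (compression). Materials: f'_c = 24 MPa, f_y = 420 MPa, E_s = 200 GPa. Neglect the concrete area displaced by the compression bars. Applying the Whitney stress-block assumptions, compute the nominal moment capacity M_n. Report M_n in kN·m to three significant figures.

Assume both tension and compression steel yield.
Net tension couple steel: A_s − A'_s = 3804 mm².
a = (A_s − A'_s) f_y / (0.85 f'_c b) = 1597680/(0.85 × 24 × 345) = 227.01 mm.
c = a/β₁ = 227.01/0.85 = 267.07 mm; ε'_s = 0.003(c − d')/c = 0.0022 ≥ f_y/E_s = 0.0021, so compression steel does yield.
M_n = (A_s − A'_s) f_y (d − a/2) + A'_s f_y (d − d') = [1597680 × (600 − 113.505) + 258720 × (600 − 67)] × 10⁻⁶ = 777.26 + 137.90 = 915.16 kN·m.

M_n ≈ 915 kN·m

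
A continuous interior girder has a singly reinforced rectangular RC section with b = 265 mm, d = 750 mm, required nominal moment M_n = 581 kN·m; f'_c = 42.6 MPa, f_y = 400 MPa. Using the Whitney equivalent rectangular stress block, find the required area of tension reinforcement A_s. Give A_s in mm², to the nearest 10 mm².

A_s ≈ 2050 mm²

With M_n = 0.85 f'_c a b (d − a/2), solve the quadratic for a:
a = d − √(d² − 2M_n/(0.85 f'_c b)) = 750 − √(750² − 2 × 581×10⁶/(0.85 × 42.6 × 265)) = 85.62 mm.
A_s = 0.85 f'_c a b / f_y = 0.85 × 42.6 × 85.62 × 265 / 400 = 2053.9 mm².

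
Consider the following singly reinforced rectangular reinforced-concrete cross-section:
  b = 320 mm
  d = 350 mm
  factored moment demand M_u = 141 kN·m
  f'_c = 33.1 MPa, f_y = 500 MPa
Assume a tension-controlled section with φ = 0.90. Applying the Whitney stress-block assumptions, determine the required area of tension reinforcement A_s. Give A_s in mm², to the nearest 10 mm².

A_s ≈ 970 mm²

M_n = M_u/φ = 141/0.90 = 156.667 kN·m.
With M_n = 0.85 f'_c a b (d − a/2), solve the quadratic for a:
a = d − √(d² − 2M_n/(0.85 f'_c b)) = 350 − √(350² − 2 × 156.667×10⁶/(0.85 × 33.1 × 320)) = 53.86 mm.
A_s = 0.85 f'_c a b / f_y = 0.85 × 33.1 × 53.86 × 320 / 500 = 969.8 mm².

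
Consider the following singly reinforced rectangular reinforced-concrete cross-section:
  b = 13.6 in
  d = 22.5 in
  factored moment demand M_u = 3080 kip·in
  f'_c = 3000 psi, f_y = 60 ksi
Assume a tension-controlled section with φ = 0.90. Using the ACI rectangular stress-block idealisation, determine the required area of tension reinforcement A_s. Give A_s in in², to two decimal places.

A_s ≈ 2.85 in²

M_n = M_u/φ = 3080/0.90 = 3422.22 kip·in.
From M_n = 0.85 f'_c a b (d − a/2):
a = d − √(d² − 2M_n/(0.85 f'_c b)) = 22.5 − √(22.5² − 2 × 3422.22/(0.85 × 3 × 13.6)) = 4.925 in.
A_s = 0.85 f'_c a b / f_y = 0.85 × 3 × 4.925 × 13.6 / 60 = 2.847 in².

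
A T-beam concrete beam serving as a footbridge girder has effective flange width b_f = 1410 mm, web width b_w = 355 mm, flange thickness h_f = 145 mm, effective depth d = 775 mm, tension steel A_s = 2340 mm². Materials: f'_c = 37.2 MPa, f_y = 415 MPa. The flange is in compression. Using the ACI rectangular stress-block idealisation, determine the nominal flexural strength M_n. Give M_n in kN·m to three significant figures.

Tension: T = A_s f_y = 2340 × 415 = 971100 N.
Try a within the flange: a = T/(0.85 f'_c b_f) = 971100/(0.85 × 37.2 × 1410) = 21.78 mm.
Since a = 21.78 ≤ h_f = 145 mm, the stress block lies entirely in the flange; analyse as a rectangular beam of width b_f.
M_n = T(d − a/2) = 971100 × (775 − 10.89) = 742.03 × 10⁶ N·mm.
M_n = 742.03 kN·m.

M_n ≈ 742 kN·m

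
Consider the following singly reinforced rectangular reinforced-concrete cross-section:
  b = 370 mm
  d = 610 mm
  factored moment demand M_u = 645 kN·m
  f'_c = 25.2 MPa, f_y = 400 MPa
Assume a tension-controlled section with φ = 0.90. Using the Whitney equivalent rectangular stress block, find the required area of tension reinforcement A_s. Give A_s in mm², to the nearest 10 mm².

A_s ≈ 3420 mm²

M_n = M_u/φ = 645/0.90 = 716.667 kN·m.
With M_n = 0.85 f'_c a b (d − a/2), solve the quadratic for a:
a = d − √(d² − 2M_n/(0.85 f'_c b)) = 610 − √(610² − 2 × 716.667×10⁶/(0.85 × 25.2 × 370)) = 172.68 mm.
A_s = 0.85 f'_c a b / f_y = 0.85 × 25.2 × 172.68 × 370 / 400 = 3421.4 mm².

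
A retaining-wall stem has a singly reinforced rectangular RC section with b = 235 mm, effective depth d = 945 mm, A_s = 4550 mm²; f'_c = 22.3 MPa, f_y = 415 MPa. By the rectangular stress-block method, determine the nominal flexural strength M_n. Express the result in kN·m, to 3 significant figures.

T = A_s f_y = 4550 × 415 = 1888250 N = 1888.25 kN.
From C = T: a = T/(0.85 f'_c b) = 1888250/(0.85 × 22.3 × 235) = 423.90 mm.
M_n = T(d − a/2) = 1888.25 kN × (945 − 211.95) mm = 1384.18 kN·m.

M_n ≈ 1380 kN·m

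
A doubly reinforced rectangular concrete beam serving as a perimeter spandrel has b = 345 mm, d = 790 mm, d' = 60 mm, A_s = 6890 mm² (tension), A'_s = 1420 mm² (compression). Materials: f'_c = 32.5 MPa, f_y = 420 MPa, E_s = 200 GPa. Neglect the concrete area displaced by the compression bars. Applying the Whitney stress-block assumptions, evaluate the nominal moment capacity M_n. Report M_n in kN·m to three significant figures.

M_n ≈ 1970 kN·m

Assume both tension and compression steel yield.
Net tension couple steel: A_s − A'_s = 5470 mm².
a = (A_s − A'_s) f_y / (0.85 f'_c b) = 2297400/(0.85 × 32.5 × 345) = 241.05 mm.
c = a/β₁ = 241.05/0.818 = 294.68 mm; ε'_s = 0.003(c − d')/c = 0.0024 ≥ f_y/E_s = 0.0021, so compression steel does yield.
M_n = (A_s − A'_s) f_y (d − a/2) + A'_s f_y (d − d') = [2297400 × (790 − 120.525) + 596400 × (790 − 60)] × 10⁻⁶ = 1538.05 + 435.37 = 1973.42 kN·m.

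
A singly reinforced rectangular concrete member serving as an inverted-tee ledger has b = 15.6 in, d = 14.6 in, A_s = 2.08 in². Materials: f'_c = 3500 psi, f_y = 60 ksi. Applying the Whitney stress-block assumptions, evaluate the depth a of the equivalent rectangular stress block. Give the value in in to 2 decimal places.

T = A_s f_y = 2.08 × 60 = 124.8 kips.
a = T/(0.85 f'_c b) = 124.8/(0.85 × 3.5 × 15.6) = 2.69 in.

a ≈ 2.69 in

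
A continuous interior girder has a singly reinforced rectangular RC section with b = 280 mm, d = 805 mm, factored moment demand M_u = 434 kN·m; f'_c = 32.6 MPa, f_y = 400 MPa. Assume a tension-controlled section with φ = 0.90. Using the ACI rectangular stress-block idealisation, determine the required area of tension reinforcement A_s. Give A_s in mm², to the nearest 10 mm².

M_n = M_u/φ = 434/0.90 = 482.222 kN·m.
With M_n = 0.85 f'_c a b (d − a/2), solve the quadratic for a:
a = d − √(d² − 2M_n/(0.85 f'_c b)) = 805 − √(805² − 2 × 482.222×10⁶/(0.85 × 32.6 × 280)) = 81.31 mm.
A_s = 0.85 f'_c a b / f_y = 0.85 × 32.6 × 81.31 × 280 / 400 = 1577.2 mm².

A_s ≈ 1580 mm²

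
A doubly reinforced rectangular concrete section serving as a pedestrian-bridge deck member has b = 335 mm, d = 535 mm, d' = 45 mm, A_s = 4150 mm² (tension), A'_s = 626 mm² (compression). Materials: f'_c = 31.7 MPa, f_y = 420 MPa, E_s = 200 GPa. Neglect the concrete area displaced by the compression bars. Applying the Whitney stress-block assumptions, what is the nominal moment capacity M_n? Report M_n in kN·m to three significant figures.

Assume both tension and compression steel yield.
Net tension couple steel: A_s − A'_s = 3524 mm².
a = (A_s − A'_s) f_y / (0.85 f'_c b) = 1480080/(0.85 × 31.7 × 335) = 163.97 mm.
c = a/β₁ = 163.97/0.824 = 198.99 mm; ε'_s = 0.003(c − d')/c = 0.0023 ≥ f_y/E_s = 0.0021, so compression steel does yield.
M_n = (A_s − A'_s) f_y (d − a/2) + A'_s f_y (d − d') = [1480080 × (535 − 81.985) + 262920 × (535 − 45)] × 10⁻⁶ = 670.50 + 128.83 = 799.33 kN·m.

M_n ≈ 799 kN·m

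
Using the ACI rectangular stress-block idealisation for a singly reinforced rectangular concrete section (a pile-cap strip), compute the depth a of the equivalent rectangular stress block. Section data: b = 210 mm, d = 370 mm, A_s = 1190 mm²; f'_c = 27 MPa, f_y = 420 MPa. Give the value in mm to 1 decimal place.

a ≈ 103.7 mm

T = A_s f_y = 1190 × 420 = 499800 N = 499.8 kN.
Setting C = 0.85 f'_c a b equal to T: a = 499800/(0.85 × 27 × 210) = 103.7 mm.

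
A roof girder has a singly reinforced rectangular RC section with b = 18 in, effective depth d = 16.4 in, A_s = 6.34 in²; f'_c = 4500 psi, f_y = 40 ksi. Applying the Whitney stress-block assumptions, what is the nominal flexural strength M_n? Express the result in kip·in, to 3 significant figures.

M_n ≈ 3690 kip·in

T = A_s f_y = 6.34 × 40 = 253.6 kips.
a = T/(0.85 f'_c b) = 253.6/(0.85 × 4.5 × 18) = 3.683 in.
M_n = T(d − a/2) = 253.6 × (16.4 − 1.8415) = 3692.0 kip·in.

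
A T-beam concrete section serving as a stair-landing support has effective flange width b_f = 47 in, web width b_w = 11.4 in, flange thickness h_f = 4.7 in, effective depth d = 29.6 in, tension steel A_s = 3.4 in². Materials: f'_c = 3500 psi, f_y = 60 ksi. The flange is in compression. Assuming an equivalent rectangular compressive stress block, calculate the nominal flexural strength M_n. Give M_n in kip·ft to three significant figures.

Tension: T = A_s f_y = 3.4 × 60 = 204 kips.
Try a within the flange: a = T/(0.85 f'_c b_f) = 204/(0.85 × 3.5 × 47) = 1.459 in.
Since a = 1.459 ≤ h_f = 4.7 in, the stress block lies entirely in the flange; analyse as a rectangular beam of width b_f.
M_n = T(d − a/2) = 204 × (29.6 − 0.7295) = 5889.6 kip·in.
M_n = 5889.6/12 = 490.80 kip·ft.

M_n ≈ 491 kip·ft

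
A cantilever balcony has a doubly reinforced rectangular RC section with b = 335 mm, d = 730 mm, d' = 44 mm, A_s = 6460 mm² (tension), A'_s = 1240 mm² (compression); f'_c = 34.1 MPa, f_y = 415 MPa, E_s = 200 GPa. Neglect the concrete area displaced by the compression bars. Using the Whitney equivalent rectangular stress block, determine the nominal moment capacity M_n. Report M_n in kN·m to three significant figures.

M_n ≈ 1690 kN·m

Assume both tension and compression steel yield.
Net tension couple steel: A_s − A'_s = 5220 mm².
a = (A_s − A'_s) f_y / (0.85 f'_c b) = 2166300/(0.85 × 34.1 × 335) = 223.10 mm.
c = a/β₁ = 223.10/0.806 = 276.80 mm; ε'_s = 0.003(c − d')/c = 0.0025 ≥ f_y/E_s = 0.0021, so compression steel does yield.
M_n = (A_s − A'_s) f_y (d − a/2) + A'_s f_y (d − d') = [2166300 × (730 − 111.55) + 514600 × (730 − 44)] × 10⁻⁶ = 1339.75 + 353.02 = 1692.77 kN·m.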